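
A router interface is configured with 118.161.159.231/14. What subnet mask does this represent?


/14 means 14 network bits, 18 host bits
Binary: 11111111111111000000000000000000
Mask: 255.252.0.0


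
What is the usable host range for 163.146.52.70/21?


Network: 163.146.48.0
Broadcast: 163.146.55.255
First usable = network + 1
Last usable = broadcast - 1
Range: 163.146.48.1 to 163.146.55.254


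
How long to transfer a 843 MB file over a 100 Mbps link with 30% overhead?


Effective throughput = 100 * (1 - 30/100) = 70 Mbps
File size in Mb = 843 * 8 = 6744 Mb
Time = 6744 / 70
Time = 96.3429 seconds


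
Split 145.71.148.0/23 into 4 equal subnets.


New prefix = 23 + 2 = 25
Each subnet has 128 addresses
  145.71.148.0/25
  145.71.148.128/25
  145.71.149.0/25
  145.71.149.128/25
Subnets: 145.71.148.0/25, 145.71.148.128/25, 145.71.149.0/25, 145.71.149.128/25


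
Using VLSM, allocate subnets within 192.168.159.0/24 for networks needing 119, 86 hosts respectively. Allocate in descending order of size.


119 hosts -> /25 (126 usable): 192.168.159.0/25
86 hosts -> /25 (126 usable): 192.168.159.128/25
Allocation: 192.168.159.0/25 (119 hosts, 126 usable); 192.168.159.128/25 (86 hosts, 126 usable)


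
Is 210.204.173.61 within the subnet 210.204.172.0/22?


Subnet network: 210.204.172.0
Test IP AND mask: 210.204.172.0
Yes, 210.204.173.61 is in 210.204.172.0/22


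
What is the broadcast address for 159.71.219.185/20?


Network: 159.71.208.0/20
Host bits = 12
Set all host bits to 1:
Broadcast: 159.71.223.255


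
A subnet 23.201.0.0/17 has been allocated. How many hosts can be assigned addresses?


Host bits = 32 - 17 = 15
Total addresses = 2^15 = 32768
Usable = total - 2 (network and broadcast)
Usable hosts: 32766


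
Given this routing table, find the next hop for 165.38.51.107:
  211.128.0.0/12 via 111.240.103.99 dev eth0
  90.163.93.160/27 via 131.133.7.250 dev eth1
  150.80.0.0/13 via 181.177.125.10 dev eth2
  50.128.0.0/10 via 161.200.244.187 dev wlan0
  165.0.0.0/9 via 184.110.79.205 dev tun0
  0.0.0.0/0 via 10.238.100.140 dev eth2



Longest prefix match for 165.38.51.107:
  /12 211.128.0.0: no
  /27 90.163.93.160: no
  /13 150.80.0.0: no
  /10 50.128.0.0: no
  /9 165.0.0.0: MATCH
  /0 0.0.0.0: MATCH
Selected: next-hop 184.110.79.205 via tun0 (matched /9)


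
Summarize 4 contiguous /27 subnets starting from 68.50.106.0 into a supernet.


Original prefix: /27
Number of subnets: 4 = 2^2
New prefix = 27 - 2 = 25
Supernet: 68.50.106.0/25


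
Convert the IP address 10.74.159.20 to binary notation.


10 = 00001010
74 = 01001010
159 = 10011111
20 = 00010100
Binary: 00001010.01001010.10011111.00010100


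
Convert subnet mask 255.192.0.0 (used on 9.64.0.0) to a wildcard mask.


Subnet mask: 255.192.0.0
Wildcard = 255.255.255.255 - subnet mask
255 - 255 = 0
255 - 192 = 63
255 - 0 = 255
255 - 0 = 255
Wildcard: 0.63.255.255


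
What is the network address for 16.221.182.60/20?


IP:   00010000.11011101.10110110.00111100
Mask: 11111111.11111111.11110000.00000000
AND operation:
Net:  00010000.11011101.10110000.00000000
Network: 16.221.176.0/20


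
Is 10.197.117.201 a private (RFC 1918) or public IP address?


RFC 1918 private ranges:
  10.0.0.0/8 (10.0.0.0 - 10.255.255.255)
  172.16.0.0/12 (172.16.0.0 - 172.31.255.255)
  192.168.0.0/16 (192.168.0.0 - 192.168.255.255)
Private (in 10.0.0.0/8)


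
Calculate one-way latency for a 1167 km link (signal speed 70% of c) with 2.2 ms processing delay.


Speed = 0.7 * 3e5 km/s = 210000 km/s
Propagation delay = 1167 / 210000 = 0.0056 s = 5.5571 ms
Processing delay = 2.2 ms
Total one-way latency = 7.7571 ms


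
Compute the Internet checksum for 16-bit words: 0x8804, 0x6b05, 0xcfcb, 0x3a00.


Sum all words (with carry folding):
+ 0x8804 = 0x8804
+ 0x6b05 = 0xf309
+ 0xcfcb = 0xc2d5
+ 0x3a00 = 0xfcd5
One's complement: ~0xfcd5
Checksum = 0x032a


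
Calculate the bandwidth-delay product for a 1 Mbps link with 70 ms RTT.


BDP = bandwidth * RTT
= 1 Mbps * 70 ms
= 1 * 1e6 * 70 / 1000 bits
= 70000 bits
= 8750 bytes
= 8.5449 KB
BDP = 70000 bits (8750 bytes)


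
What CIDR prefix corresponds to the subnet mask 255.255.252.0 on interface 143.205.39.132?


Binary: 11111111.11111111.11111100.00000000
Count leading 1s
Prefix: /22


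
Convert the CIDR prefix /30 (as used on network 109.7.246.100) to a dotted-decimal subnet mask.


/30 means 30 network bits, 2 host bits
Binary: 11111111111111111111111111111100
Mask: 255.255.255.252


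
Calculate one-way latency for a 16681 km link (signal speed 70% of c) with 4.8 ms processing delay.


Speed = 0.7 * 3e5 km/s = 210000 km/s
Propagation delay = 16681 / 210000 = 0.0794 s = 79.4333 ms
Processing delay = 4.8 ms
Total one-way latency = 84.2333 ms


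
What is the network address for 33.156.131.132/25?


IP:   00100001.10011100.10000011.10000100
Mask: 11111111.11111111.11111111.10000000
AND operation:
Net:  00100001.10011100.10000011.10000000
Network: 33.156.131.128/25


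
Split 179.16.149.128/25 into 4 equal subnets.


New prefix = 25 + 2 = 27
Each subnet has 32 addresses
  179.16.149.128/27
  179.16.149.160/27
  179.16.149.192/27
  179.16.149.224/27
Subnets: 179.16.149.128/27, 179.16.149.160/27, 179.16.149.192/27, 179.16.149.224/27


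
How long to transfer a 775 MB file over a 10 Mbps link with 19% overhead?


Effective throughput = 10 * (1 - 19/100) = 8.1 Mbps
File size in Mb = 775 * 8 = 6200 Mb
Time = 6200 / 8.1
Time = 765.4321 seconds


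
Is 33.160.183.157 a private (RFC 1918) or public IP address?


RFC 1918 private ranges:
  10.0.0.0/8 (10.0.0.0 - 10.255.255.255)
  172.16.0.0/12 (172.16.0.0 - 172.31.255.255)
  192.168.0.0/16 (192.168.0.0 - 192.168.255.255)
Public (not in any RFC 1918 range)


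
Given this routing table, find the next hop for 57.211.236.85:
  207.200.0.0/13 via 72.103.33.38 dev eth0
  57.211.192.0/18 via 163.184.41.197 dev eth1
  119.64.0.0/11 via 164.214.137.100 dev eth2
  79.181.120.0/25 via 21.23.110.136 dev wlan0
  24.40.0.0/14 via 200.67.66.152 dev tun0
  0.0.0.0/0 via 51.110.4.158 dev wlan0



Longest prefix match for 57.211.236.85:
  /13 207.200.0.0: no
  /18 57.211.192.0: MATCH
  /11 119.64.0.0: no
  /25 79.181.120.0: no
  /14 24.40.0.0: no
  /0 0.0.0.0: MATCH
Selected: next-hop 163.184.41.197 via eth1 (matched /18)


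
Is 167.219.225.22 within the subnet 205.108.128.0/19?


Subnet network: 205.108.128.0
Test IP AND mask: 167.219.224.0
No, 167.219.225.22 is not in 205.108.128.0/19


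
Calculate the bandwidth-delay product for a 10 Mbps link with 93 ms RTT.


BDP = bandwidth * RTT
= 10 Mbps * 93 ms
= 10 * 1e6 * 93 / 1000 bits
= 930000 bits
= 116250 bytes
= 113.5254 KB
BDP = 930000 bits (116250 bytes)


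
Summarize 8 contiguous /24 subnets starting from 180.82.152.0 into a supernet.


Original prefix: /24
Number of subnets: 8 = 2^3
New prefix = 24 - 3 = 21
Supernet: 180.82.152.0/21


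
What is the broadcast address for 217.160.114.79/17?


Network: 217.160.0.0/17
Host bits = 15
Set all host bits to 1:
Broadcast: 217.160.127.255


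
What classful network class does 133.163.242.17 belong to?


First octet: 133
Binary: 10000101
10xxxxxx -> Class B (128-191)
Class B, default mask 255.255.0.0 (/16)


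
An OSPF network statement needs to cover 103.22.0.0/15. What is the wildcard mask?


Subnet mask: 255.254.0.0
Wildcard = 255.255.255.255 - subnet mask
255 - 255 = 0
255 - 254 = 1
255 - 0 = 255
255 - 0 = 255
Wildcard: 0.1.255.255


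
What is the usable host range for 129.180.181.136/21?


Network: 129.180.176.0
Broadcast: 129.180.183.255
First usable = network + 1
Last usable = broadcast - 1
Range: 129.180.176.1 to 129.180.183.254


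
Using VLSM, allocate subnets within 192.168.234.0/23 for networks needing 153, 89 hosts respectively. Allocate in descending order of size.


153 hosts -> /24 (254 usable): 192.168.234.0/24
89 hosts -> /25 (126 usable): 192.168.235.0/25
Allocation: 192.168.234.0/24 (153 hosts, 254 usable); 192.168.235.0/25 (89 hosts, 126 usable)


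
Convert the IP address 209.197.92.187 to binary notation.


209 = 11010001
197 = 11000101
92 = 01011100
187 = 10111011
Binary: 11010001.11000101.01011100.10111011


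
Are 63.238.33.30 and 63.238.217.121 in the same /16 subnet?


Mask: 255.255.0.0
63.238.33.30 AND mask = 63.238.0.0
63.238.217.121 AND mask = 63.238.0.0
Yes, same subnet (63.238.0.0)


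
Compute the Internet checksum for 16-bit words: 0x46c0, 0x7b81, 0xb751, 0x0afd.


Sum all words (with carry folding):
+ 0x46c0 = 0x46c0
+ 0x7b81 = 0xc241
+ 0xb751 = 0x7993
+ 0x0afd = 0x8490
One's complement: ~0x8490
Checksum = 0x7b6f


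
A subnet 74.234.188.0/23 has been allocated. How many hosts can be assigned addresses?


Host bits = 32 - 23 = 9
Total addresses = 2^9 = 512
Usable = total - 2 (network and broadcast)
Usable hosts: 510


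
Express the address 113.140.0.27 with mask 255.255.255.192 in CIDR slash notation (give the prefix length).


Binary: 11111111.11111111.11111111.11000000
Count leading 1s
Prefix: /26


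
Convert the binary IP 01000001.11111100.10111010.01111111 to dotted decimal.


01000001 = 65
11111100 = 252
10111010 = 186
01111111 = 127
IP: 65.252.186.127


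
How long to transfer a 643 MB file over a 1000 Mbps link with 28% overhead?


Effective throughput = 1000 * (1 - 28/100) = 720 Mbps
File size in Mb = 643 * 8 = 5144 Mb
Time = 5144 / 720
Time = 7.1444 seconds


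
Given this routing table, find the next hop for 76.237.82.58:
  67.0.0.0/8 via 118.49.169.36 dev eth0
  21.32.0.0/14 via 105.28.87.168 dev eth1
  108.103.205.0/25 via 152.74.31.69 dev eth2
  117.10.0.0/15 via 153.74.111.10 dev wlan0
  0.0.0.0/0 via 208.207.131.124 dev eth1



Longest prefix match for 76.237.82.58:
  /8 67.0.0.0: no
  /14 21.32.0.0: no
  /25 108.103.205.0: no
  /15 117.10.0.0: no
  /0 0.0.0.0: MATCH
Selected: next-hop 208.207.131.124 via eth1 (matched /0)


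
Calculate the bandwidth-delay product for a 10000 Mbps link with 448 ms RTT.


BDP = bandwidth * RTT
= 10000 Mbps * 448 ms
= 10000 * 1e6 * 448 / 1000 bits
= 4480000000 bits
= 560000000 bytes
= 546875 KB
BDP = 4480000000 bits (560000000 bytes)


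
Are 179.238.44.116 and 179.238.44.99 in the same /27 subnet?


Mask: 255.255.255.224
179.238.44.116 AND mask = 179.238.44.96
179.238.44.99 AND mask = 179.238.44.96
Yes, same subnet (179.238.44.96)


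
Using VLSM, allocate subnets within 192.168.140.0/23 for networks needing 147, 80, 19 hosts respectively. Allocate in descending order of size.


147 hosts -> /24 (254 usable): 192.168.140.0/24
80 hosts -> /25 (126 usable): 192.168.141.0/25
19 hosts -> /27 (30 usable): 192.168.141.128/27
Allocation: 192.168.140.0/24 (147 hosts, 254 usable); 192.168.141.0/25 (80 hosts, 126 usable); 192.168.141.128/27 (19 hosts, 30 usable)


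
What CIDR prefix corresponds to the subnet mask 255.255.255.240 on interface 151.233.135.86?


Binary: 11111111.11111111.11111111.11110000
Count leading 1s
Prefix: /28


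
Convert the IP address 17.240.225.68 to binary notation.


17 = 00010001
240 = 11110000
225 = 11100001
68 = 01000100
Binary: 00010001.11110000.11100001.01000100


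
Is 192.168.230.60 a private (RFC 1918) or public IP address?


RFC 1918 private ranges:
  10.0.0.0/8 (10.0.0.0 - 10.255.255.255)
  172.16.0.0/12 (172.16.0.0 - 172.31.255.255)
  192.168.0.0/16 (192.168.0.0 - 192.168.255.255)
Private (in 192.168.0.0/16)


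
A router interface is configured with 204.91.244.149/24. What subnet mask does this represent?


/24 means 24 network bits, 8 host bits
Binary: 11111111111111111111111100000000
Mask: 255.255.255.0


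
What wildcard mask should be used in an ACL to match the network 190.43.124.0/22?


Subnet mask: 255.255.252.0
Wildcard = 255.255.255.255 - subnet mask
255 - 255 = 0
255 - 255 = 0
255 - 252 = 3
255 - 0 = 255
Wildcard: 0.0.3.255


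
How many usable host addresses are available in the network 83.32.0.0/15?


Host bits = 32 - 15 = 17
Total addresses = 2^17 = 131072
Usable = total - 2 (network and broadcast)
Usable hosts: 131070


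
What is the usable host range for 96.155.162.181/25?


Network: 96.155.162.128
Broadcast: 96.155.162.255
First usable = network + 1
Last usable = broadcast - 1
Range: 96.155.162.129 to 96.155.162.254


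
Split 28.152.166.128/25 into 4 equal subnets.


New prefix = 25 + 2 = 27
Each subnet has 32 addresses
  28.152.166.128/27
  28.152.166.160/27
  28.152.166.192/27
  28.152.166.224/27
Subnets: 28.152.166.128/27, 28.152.166.160/27, 28.152.166.192/27, 28.152.166.224/27


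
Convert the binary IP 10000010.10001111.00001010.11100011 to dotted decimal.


10000010 = 130
10001111 = 143
00001010 = 10
11100011 = 227
IP: 130.143.10.227


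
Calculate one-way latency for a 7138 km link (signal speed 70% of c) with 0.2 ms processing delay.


Speed = 0.7 * 3e5 km/s = 210000 km/s
Propagation delay = 7138 / 210000 = 0.034 s = 33.9905 ms
Processing delay = 0.2 ms
Total one-way latency = 34.1905 ms


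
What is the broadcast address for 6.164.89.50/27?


Network: 6.164.89.32/27
Host bits = 5
Set all host bits to 1:
Broadcast: 6.164.89.63


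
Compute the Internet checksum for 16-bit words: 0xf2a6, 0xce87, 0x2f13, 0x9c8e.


Sum all words (with carry folding):
+ 0xf2a6 = 0xf2a6
+ 0xce87 = 0xc12e
+ 0x2f13 = 0xf041
+ 0x9c8e = 0x8cd0
One's complement: ~0x8cd0
Checksum = 0x732f


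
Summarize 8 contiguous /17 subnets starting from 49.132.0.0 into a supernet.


Original prefix: /17
Number of subnets: 8 = 2^3
New prefix = 17 - 3 = 14
Supernet: 49.132.0.0/14


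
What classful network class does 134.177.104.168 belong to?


First octet: 134
Binary: 10000110
10xxxxxx -> Class B (128-191)
Class B, default mask 255.255.0.0 (/16)


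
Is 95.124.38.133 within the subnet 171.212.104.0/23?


Subnet network: 171.212.104.0
Test IP AND mask: 95.124.38.0
No, 95.124.38.133 is not in 171.212.104.0/23


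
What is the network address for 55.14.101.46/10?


IP:   00110111.00001110.01100101.00101110
Mask: 11111111.11000000.00000000.00000000
AND operation:
Net:  00110111.00000000.00000000.00000000
Network: 55.0.0.0/10


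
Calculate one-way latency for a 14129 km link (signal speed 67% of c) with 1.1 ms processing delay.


Speed = 0.67 * 3e5 km/s = 201000 km/s
Propagation delay = 14129 / 201000 = 0.0703 s = 70.2935 ms
Processing delay = 1.1 ms
Total one-way latency = 71.3935 ms


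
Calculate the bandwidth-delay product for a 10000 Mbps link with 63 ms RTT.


BDP = bandwidth * RTT
= 10000 Mbps * 63 ms
= 10000 * 1e6 * 63 / 1000 bits
= 630000000 bits
= 78750000 bytes
= 76904.2969 KB
BDP = 630000000 bits (78750000 bytes)


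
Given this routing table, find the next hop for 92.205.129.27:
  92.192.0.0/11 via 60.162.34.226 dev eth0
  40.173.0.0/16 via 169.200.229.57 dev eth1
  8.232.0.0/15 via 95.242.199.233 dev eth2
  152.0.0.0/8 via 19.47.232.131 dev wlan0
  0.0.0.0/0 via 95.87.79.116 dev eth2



Longest prefix match for 92.205.129.27:
  /11 92.192.0.0: MATCH
  /16 40.173.0.0: no
  /15 8.232.0.0: no
  /8 152.0.0.0: no
  /0 0.0.0.0: MATCH
Selected: next-hop 60.162.34.226 via eth0 (matched /11)


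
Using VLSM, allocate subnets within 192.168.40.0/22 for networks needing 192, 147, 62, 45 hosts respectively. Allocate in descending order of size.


192 hosts -> /24 (254 usable): 192.168.40.0/24
147 hosts -> /24 (254 usable): 192.168.41.0/24
62 hosts -> /26 (62 usable): 192.168.42.0/26
45 hosts -> /26 (62 usable): 192.168.42.64/26
Allocation: 192.168.40.0/24 (192 hosts, 254 usable); 192.168.41.0/24 (147 hosts, 254 usable); 192.168.42.0/26 (62 hosts, 62 usable); 192.168.42.64/26 (45 hosts, 62 usable)


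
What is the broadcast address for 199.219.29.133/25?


Network: 199.219.29.128/25
Host bits = 7
Set all host bits to 1:
Broadcast: 199.219.29.255


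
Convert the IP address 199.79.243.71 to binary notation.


199 = 11000111
79 = 01001111
243 = 11110011
71 = 01000111
Binary: 11000111.01001111.11110011.01000111


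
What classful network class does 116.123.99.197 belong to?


First octet: 116
Binary: 01110100
0xxxxxxx -> Class A (1-126)
Class A, default mask 255.0.0.0 (/8)


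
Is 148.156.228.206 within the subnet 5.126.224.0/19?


Subnet network: 5.126.224.0
Test IP AND mask: 148.156.224.0
No, 148.156.228.206 is not in 5.126.224.0/19


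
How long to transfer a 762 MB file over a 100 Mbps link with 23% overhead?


Effective throughput = 100 * (1 - 23/100) = 77 Mbps
File size in Mb = 762 * 8 = 6096 Mb
Time = 6096 / 77
Time = 79.1688 seconds


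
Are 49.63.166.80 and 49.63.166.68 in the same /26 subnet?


Mask: 255.255.255.192
49.63.166.80 AND mask = 49.63.166.64
49.63.166.68 AND mask = 49.63.166.64
Yes, same subnet (49.63.166.64)


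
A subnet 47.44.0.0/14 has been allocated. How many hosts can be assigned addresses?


Host bits = 32 - 14 = 18
Total addresses = 2^18 = 262144
Usable = total - 2 (network and broadcast)
Usable hosts: 262142


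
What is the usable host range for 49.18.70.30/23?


Network: 49.18.70.0
Broadcast: 49.18.71.255
First usable = network + 1
Last usable = broadcast - 1
Range: 49.18.70.1 to 49.18.71.254


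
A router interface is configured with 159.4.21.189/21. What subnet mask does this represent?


/21 means 21 network bits, 11 host bits
Binary: 11111111111111111111100000000000
Mask: 255.255.248.0


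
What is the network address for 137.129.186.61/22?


IP:   10001001.10000001.10111010.00111101
Mask: 11111111.11111111.11111100.00000000
AND operation:
Net:  10001001.10000001.10111000.00000000
Network: 137.129.184.0/22


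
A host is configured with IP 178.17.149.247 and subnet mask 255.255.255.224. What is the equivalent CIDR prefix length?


Binary: 11111111.11111111.11111111.11100000
Count leading 1s
Prefix: /27


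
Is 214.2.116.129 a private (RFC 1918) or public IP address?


RFC 1918 private ranges:
  10.0.0.0/8 (10.0.0.0 - 10.255.255.255)
  172.16.0.0/12 (172.16.0.0 - 172.31.255.255)
  192.168.0.0/16 (192.168.0.0 - 192.168.255.255)
Public (not in any RFC 1918 range)


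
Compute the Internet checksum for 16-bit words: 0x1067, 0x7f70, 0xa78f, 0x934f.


Sum all words (with carry folding):
+ 0x1067 = 0x1067
+ 0x7f70 = 0x8fd7
+ 0xa78f = 0x3767
+ 0x934f = 0xcab6
One's complement: ~0xcab6
Checksum = 0x3549


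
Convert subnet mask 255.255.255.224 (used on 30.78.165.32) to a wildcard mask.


Subnet mask: 255.255.255.224
Wildcard = 255.255.255.255 - subnet mask
255 - 255 = 0
255 - 255 = 0
255 - 255 = 0
255 - 224 = 31
Wildcard: 0.0.0.31


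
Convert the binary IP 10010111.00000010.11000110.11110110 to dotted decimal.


10010111 = 151
00000010 = 2
11000110 = 198
11110110 = 246
IP: 151.2.198.246


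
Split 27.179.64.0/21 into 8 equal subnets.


New prefix = 21 + 3 = 24
Each subnet has 256 addresses
  27.179.64.0/24
  27.179.65.0/24
  27.179.66.0/24
  27.179.67.0/24
  27.179.68.0/24
  27.179.69.0/24
  27.179.70.0/24
  27.179.71.0/24
Subnets: 27.179.64.0/24, 27.179.65.0/24, 27.179.66.0/24, 27.179.67.0/24, 27.179.68.0/24, 27.179.69.0/24, 27.179.70.0/24, 27.179.71.0/24


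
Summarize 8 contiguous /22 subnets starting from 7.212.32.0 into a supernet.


Original prefix: /22
Number of subnets: 8 = 2^3
New prefix = 22 - 3 = 19
Supernet: 7.212.32.0/19


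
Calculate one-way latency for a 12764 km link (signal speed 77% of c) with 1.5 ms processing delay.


Speed = 0.77 * 3e5 km/s = 231000 km/s
Propagation delay = 12764 / 231000 = 0.0553 s = 55.2554 ms
Processing delay = 1.5 ms
Total one-way latency = 56.7554 ms


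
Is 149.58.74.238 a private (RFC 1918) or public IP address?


RFC 1918 private ranges:
  10.0.0.0/8 (10.0.0.0 - 10.255.255.255)
  172.16.0.0/12 (172.16.0.0 - 172.31.255.255)
  192.168.0.0/16 (192.168.0.0 - 192.168.255.255)
Public (not in any RFC 1918 range)


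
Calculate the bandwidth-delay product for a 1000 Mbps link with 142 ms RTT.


BDP = bandwidth * RTT
= 1000 Mbps * 142 ms
= 1000 * 1e6 * 142 / 1000 bits
= 142000000 bits
= 17750000 bytes
= 17333.9844 KB
BDP = 142000000 bits (17750000 bytes)


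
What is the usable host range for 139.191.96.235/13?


Network: 139.184.0.0
Broadcast: 139.191.255.255
First usable = network + 1
Last usable = broadcast - 1
Range: 139.184.0.1 to 139.191.255.254


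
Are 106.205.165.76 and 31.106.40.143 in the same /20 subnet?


Mask: 255.255.240.0
106.205.165.76 AND mask = 106.205.160.0
31.106.40.143 AND mask = 31.106.32.0
No, different subnets (106.205.160.0 vs 31.106.32.0)


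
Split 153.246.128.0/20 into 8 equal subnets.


New prefix = 20 + 3 = 23
Each subnet has 512 addresses
  153.246.128.0/23
  153.246.130.0/23
  153.246.132.0/23
  153.246.134.0/23
  153.246.136.0/23
  153.246.138.0/23
  153.246.140.0/23
  153.246.142.0/23
Subnets: 153.246.128.0/23, 153.246.130.0/23, 153.246.132.0/23, 153.246.134.0/23, 153.246.136.0/23, 153.246.138.0/23, 153.246.140.0/23, 153.246.142.0/23


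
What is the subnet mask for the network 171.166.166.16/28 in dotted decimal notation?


/28 means 28 network bits, 4 host bits
Binary: 11111111111111111111111111110000
Mask: 255.255.255.240


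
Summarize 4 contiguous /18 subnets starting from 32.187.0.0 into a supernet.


Original prefix: /18
Number of subnets: 4 = 2^2
New prefix = 18 - 2 = 16
Supernet: 32.187.0.0/16


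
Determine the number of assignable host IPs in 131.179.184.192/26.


Host bits = 32 - 26 = 6
Total addresses = 2^6 = 64
Usable = total - 2 (network and broadcast)
Usable hosts: 62


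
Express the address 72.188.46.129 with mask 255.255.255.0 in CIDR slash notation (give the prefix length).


Binary: 11111111.11111111.11111111.00000000
Count leading 1s
Prefix: /24


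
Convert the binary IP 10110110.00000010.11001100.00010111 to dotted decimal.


10110110 = 182
00000010 = 2
11001100 = 204
00010111 = 23
IP: 182.2.204.23


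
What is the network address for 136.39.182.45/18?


IP:   10001000.00100111.10110110.00101101
Mask: 11111111.11111111.11000000.00000000
AND operation:
Net:  10001000.00100111.10000000.00000000
Network: 136.39.128.0/18


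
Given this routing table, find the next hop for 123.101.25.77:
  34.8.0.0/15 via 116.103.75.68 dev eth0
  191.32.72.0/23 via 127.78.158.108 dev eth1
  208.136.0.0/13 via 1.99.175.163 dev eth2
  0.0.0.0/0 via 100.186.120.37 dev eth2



Longest prefix match for 123.101.25.77:
  /15 34.8.0.0: no
  /23 191.32.72.0: no
  /13 208.136.0.0: no
  /0 0.0.0.0: MATCH
Selected: next-hop 100.186.120.37 via eth2 (matched /0)


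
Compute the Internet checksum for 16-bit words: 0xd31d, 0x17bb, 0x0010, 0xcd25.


Sum all words (with carry folding):
+ 0xd31d = 0xd31d
+ 0x17bb = 0xead8
+ 0x0010 = 0xeae8
+ 0xcd25 = 0xb80e
One's complement: ~0xb80e
Checksum = 0x47f1


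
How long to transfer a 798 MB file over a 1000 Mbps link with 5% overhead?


Effective throughput = 1000 * (1 - 5/100) = 950 Mbps
File size in Mb = 798 * 8 = 6384 Mb
Time = 6384 / 950
Time = 6.72 seconds


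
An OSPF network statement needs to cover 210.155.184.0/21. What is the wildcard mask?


Subnet mask: 255.255.248.0
Wildcard = 255.255.255.255 - subnet mask
255 - 255 = 0
255 - 255 = 0
255 - 248 = 7
255 - 0 = 255
Wildcard: 0.0.7.255


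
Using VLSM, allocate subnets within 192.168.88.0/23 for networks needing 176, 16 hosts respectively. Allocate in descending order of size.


176 hosts -> /24 (254 usable): 192.168.88.0/24
16 hosts -> /27 (30 usable): 192.168.89.0/27
Allocation: 192.168.88.0/24 (176 hosts, 254 usable); 192.168.89.0/27 (16 hosts, 30 usable)


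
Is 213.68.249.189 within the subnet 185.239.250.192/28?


Subnet network: 185.239.250.192
Test IP AND mask: 213.68.249.176
No, 213.68.249.189 is not in 185.239.250.192/28


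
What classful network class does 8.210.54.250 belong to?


First octet: 8
Binary: 00001000
0xxxxxxx -> Class A (1-126)
Class A, default mask 255.0.0.0 (/8)


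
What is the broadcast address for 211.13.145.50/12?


Network: 211.0.0.0/12
Host bits = 20
Set all host bits to 1:
Broadcast: 211.15.255.255


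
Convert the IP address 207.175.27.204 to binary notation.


207 = 11001111
175 = 10101111
27 = 00011011
204 = 11001100
Binary: 11001111.10101111.00011011.11001100


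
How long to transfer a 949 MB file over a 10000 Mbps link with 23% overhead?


Effective throughput = 10000 * (1 - 23/100) = 7700 Mbps
File size in Mb = 949 * 8 = 7592 Mb
Time = 7592 / 7700
Time = 0.986 seconds


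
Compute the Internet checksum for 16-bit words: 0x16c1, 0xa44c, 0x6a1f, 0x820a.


Sum all words (with carry folding):
+ 0x16c1 = 0x16c1
+ 0xa44c = 0xbb0d
+ 0x6a1f = 0x252d
+ 0x820a = 0xa737
One's complement: ~0xa737
Checksum = 0x58c8


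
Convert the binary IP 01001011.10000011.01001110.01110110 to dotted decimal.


01001011 = 75
10000011 = 131
01001110 = 78
01110110 = 118
IP: 75.131.78.118


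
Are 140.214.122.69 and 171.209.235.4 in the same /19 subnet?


Mask: 255.255.224.0
140.214.122.69 AND mask = 140.214.96.0
171.209.235.4 AND mask = 171.209.224.0
No, different subnets (140.214.96.0 vs 171.209.224.0)


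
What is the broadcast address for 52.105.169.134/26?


Network: 52.105.169.128/26
Host bits = 6
Set all host bits to 1:
Broadcast: 52.105.169.191


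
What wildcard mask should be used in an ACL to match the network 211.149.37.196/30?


Subnet mask: 255.255.255.252
Wildcard = 255.255.255.255 - subnet mask
255 - 255 = 0
255 - 255 = 0
255 - 255 = 0
255 - 252 = 3
Wildcard: 0.0.0.3


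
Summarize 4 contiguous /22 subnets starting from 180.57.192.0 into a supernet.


Original prefix: /22
Number of subnets: 4 = 2^2
New prefix = 22 - 2 = 20
Supernet: 180.57.192.0/20


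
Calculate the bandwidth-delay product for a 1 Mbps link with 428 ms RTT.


BDP = bandwidth * RTT
= 1 Mbps * 428 ms
= 1 * 1e6 * 428 / 1000 bits
= 428000 bits
= 53500 bytes
= 52.2461 KB
BDP = 428000 bits (53500 bytes)


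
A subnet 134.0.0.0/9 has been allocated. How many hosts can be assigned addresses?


Host bits = 32 - 9 = 23
Total addresses = 2^23 = 8388608
Usable = total - 2 (network and broadcast)
Usable hosts: 8388606


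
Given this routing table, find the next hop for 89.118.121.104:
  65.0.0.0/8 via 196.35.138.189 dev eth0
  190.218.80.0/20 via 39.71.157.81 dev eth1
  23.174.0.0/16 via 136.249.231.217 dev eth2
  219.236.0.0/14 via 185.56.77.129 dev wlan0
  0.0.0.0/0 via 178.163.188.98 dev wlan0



Longest prefix match for 89.118.121.104:
  /8 65.0.0.0: no
  /20 190.218.80.0: no
  /16 23.174.0.0: no
  /14 219.236.0.0: no
  /0 0.0.0.0: MATCH
Selected: next-hop 178.163.188.98 via wlan0 (matched /0)


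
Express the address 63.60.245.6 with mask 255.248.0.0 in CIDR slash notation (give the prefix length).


Binary: 11111111.11111000.00000000.00000000
Count leading 1s
Prefix: /13


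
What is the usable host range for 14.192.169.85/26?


Network: 14.192.169.64
Broadcast: 14.192.169.127
First usable = network + 1
Last usable = broadcast - 1
Range: 14.192.169.65 to 14.192.169.126


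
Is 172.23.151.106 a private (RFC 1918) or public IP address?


RFC 1918 private ranges:
  10.0.0.0/8 (10.0.0.0 - 10.255.255.255)
  172.16.0.0/12 (172.16.0.0 - 172.31.255.255)
  192.168.0.0/16 (192.168.0.0 - 192.168.255.255)
Private (in 172.16.0.0/12)


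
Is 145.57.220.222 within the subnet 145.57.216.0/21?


Subnet network: 145.57.216.0
Test IP AND mask: 145.57.216.0
Yes, 145.57.220.222 is in 145.57.216.0/21


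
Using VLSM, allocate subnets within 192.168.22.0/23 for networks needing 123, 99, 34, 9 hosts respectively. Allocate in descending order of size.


123 hosts -> /25 (126 usable): 192.168.22.0/25
99 hosts -> /25 (126 usable): 192.168.22.128/25
34 hosts -> /26 (62 usable): 192.168.23.0/26
9 hosts -> /28 (14 usable): 192.168.23.64/28
Allocation: 192.168.22.0/25 (123 hosts, 126 usable); 192.168.22.128/25 (99 hosts, 126 usable); 192.168.23.0/26 (34 hosts, 62 usable); 192.168.23.64/28 (9 hosts, 14 usable)


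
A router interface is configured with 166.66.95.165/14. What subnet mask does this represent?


/14 means 14 network bits, 18 host bits
Binary: 11111111111111000000000000000000
Mask: 255.252.0.0


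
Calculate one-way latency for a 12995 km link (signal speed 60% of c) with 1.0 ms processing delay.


Speed = 0.6 * 3e5 km/s = 180000 km/s
Propagation delay = 12995 / 180000 = 0.0722 s = 72.1944 ms
Processing delay = 1.0 ms
Total one-way latency = 73.1944 ms


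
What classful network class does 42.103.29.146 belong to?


First octet: 42
Binary: 00101010
0xxxxxxx -> Class A (1-126)
Class A, default mask 255.0.0.0 (/8)


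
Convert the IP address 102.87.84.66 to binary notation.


102 = 01100110
87 = 01010111
84 = 01010100
66 = 01000010
Binary: 01100110.01010111.01010100.01000010


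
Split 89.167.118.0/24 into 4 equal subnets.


New prefix = 24 + 2 = 26
Each subnet has 64 addresses
  89.167.118.0/26
  89.167.118.64/26
  89.167.118.128/26
  89.167.118.192/26
Subnets: 89.167.118.0/26, 89.167.118.64/26, 89.167.118.128/26, 89.167.118.192/26


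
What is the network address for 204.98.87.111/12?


IP:   11001100.01100010.01010111.01101111
Mask: 11111111.11110000.00000000.00000000
AND operation:
Net:  11001100.01100000.00000000.00000000
Network: 204.96.0.0/12


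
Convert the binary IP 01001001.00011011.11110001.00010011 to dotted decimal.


01001001 = 73
00011011 = 27
11110001 = 241
00010011 = 19
IP: 73.27.241.19


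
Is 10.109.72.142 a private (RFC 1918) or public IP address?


RFC 1918 private ranges:
  10.0.0.0/8 (10.0.0.0 - 10.255.255.255)
  172.16.0.0/12 (172.16.0.0 - 172.31.255.255)
  192.168.0.0/16 (192.168.0.0 - 192.168.255.255)
Private (in 10.0.0.0/8)


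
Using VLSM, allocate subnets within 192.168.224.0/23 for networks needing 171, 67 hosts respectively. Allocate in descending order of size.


171 hosts -> /24 (254 usable): 192.168.224.0/24
67 hosts -> /25 (126 usable): 192.168.225.0/25
Allocation: 192.168.224.0/24 (171 hosts, 254 usable); 192.168.225.0/25 (67 hosts, 126 usable)


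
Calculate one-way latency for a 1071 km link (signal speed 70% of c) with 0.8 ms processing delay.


Speed = 0.7 * 3e5 km/s = 210000 km/s
Propagation delay = 1071 / 210000 = 0.0051 s = 5.1 ms
Processing delay = 0.8 ms
Total one-way latency = 5.9 ms


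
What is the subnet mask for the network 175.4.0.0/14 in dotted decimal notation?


/14 means 14 network bits, 18 host bits
Binary: 11111111111111000000000000000000
Mask: 255.252.0.0


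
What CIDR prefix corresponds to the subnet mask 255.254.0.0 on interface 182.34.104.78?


Binary: 11111111.11111110.00000000.00000000
Count leading 1s
Prefix: /15


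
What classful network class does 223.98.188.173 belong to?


First octet: 223
Binary: 11011111
110xxxxx -> Class C (192-223)
Class C, default mask 255.255.255.0 (/24)


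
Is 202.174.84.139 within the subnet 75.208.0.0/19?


Subnet network: 75.208.0.0
Test IP AND mask: 202.174.64.0
No, 202.174.84.139 is not in 75.208.0.0/19


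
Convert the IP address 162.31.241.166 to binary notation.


162 = 10100010
31 = 00011111
241 = 11110001
166 = 10100110
Binary: 10100010.00011111.11110001.10100110


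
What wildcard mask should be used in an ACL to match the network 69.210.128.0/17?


Subnet mask: 255.255.128.0
Wildcard = 255.255.255.255 - subnet mask
255 - 255 = 0
255 - 255 = 0
255 - 128 = 127
255 - 0 = 255
Wildcard: 0.0.127.255


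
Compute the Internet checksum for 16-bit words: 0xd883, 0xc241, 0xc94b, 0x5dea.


Sum all words (with carry folding):
+ 0xd883 = 0xd883
+ 0xc241 = 0x9ac5
+ 0xc94b = 0x6411
+ 0x5dea = 0xc1fb
One's complement: ~0xc1fb
Checksum = 0x3e04


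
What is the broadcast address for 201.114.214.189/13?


Network: 201.112.0.0/13
Host bits = 19
Set all host bits to 1:
Broadcast: 201.119.255.255


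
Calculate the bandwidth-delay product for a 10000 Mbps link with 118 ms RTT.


BDP = bandwidth * RTT
= 10000 Mbps * 118 ms
= 10000 * 1e6 * 118 / 1000 bits
= 1180000000 bits
= 147500000 bytes
= 144042.9688 KB
BDP = 1180000000 bits (147500000 bytes)


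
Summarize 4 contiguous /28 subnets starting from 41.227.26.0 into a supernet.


Original prefix: /28
Number of subnets: 4 = 2^2
New prefix = 28 - 2 = 26
Supernet: 41.227.26.0/26


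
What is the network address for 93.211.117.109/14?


IP:   01011101.11010011.01110101.01101101
Mask: 11111111.11111100.00000000.00000000
AND operation:
Net:  01011101.11010000.00000000.00000000
Network: 93.208.0.0/14


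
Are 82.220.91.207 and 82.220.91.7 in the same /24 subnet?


Mask: 255.255.255.0
82.220.91.207 AND mask = 82.220.91.0
82.220.91.7 AND mask = 82.220.91.0
Yes, same subnet (82.220.91.0)


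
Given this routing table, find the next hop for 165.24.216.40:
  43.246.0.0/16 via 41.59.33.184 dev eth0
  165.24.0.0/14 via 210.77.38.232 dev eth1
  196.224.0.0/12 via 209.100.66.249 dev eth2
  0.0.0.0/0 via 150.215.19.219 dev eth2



Longest prefix match for 165.24.216.40:
  /16 43.246.0.0: no
  /14 165.24.0.0: MATCH
  /12 196.224.0.0: no
  /0 0.0.0.0: MATCH
Selected: next-hop 210.77.38.232 via eth1 (matched /14)


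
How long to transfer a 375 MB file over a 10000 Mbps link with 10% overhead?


Effective throughput = 10000 * (1 - 10/100) = 9000 Mbps
File size in Mb = 375 * 8 = 3000 Mb
Time = 3000 / 9000
Time = 0.3333 seconds


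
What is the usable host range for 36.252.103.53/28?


Network: 36.252.103.48
Broadcast: 36.252.103.63
First usable = network + 1
Last usable = broadcast - 1
Range: 36.252.103.49 to 36.252.103.62


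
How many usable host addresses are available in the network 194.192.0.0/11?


Host bits = 32 - 11 = 21
Total addresses = 2^21 = 2097152
Usable = total - 2 (network and broadcast)
Usable hosts: 2097150


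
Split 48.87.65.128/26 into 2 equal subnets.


New prefix = 26 + 1 = 27
Each subnet has 32 addresses
  48.87.65.128/27
  48.87.65.160/27
Subnets: 48.87.65.128/27, 48.87.65.160/27


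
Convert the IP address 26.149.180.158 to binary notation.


26 = 00011010
149 = 10010101
180 = 10110100
158 = 10011110
Binary: 00011010.10010101.10110100.10011110


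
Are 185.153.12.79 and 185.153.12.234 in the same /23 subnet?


Mask: 255.255.254.0
185.153.12.79 AND mask = 185.153.12.0
185.153.12.234 AND mask = 185.153.12.0
Yes, same subnet (185.153.12.0)


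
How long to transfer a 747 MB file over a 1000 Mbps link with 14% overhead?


Effective throughput = 1000 * (1 - 14/100) = 860 Mbps
File size in Mb = 747 * 8 = 5976 Mb
Time = 5976 / 860
Time = 6.9488 seconds


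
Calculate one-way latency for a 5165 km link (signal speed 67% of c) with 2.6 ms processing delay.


Speed = 0.67 * 3e5 km/s = 201000 km/s
Propagation delay = 5165 / 201000 = 0.0257 s = 25.6965 ms
Processing delay = 2.6 ms
Total one-way latency = 28.2965 ms


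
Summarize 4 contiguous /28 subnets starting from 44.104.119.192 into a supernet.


Original prefix: /28
Number of subnets: 4 = 2^2
New prefix = 28 - 2 = 26
Supernet: 44.104.119.192/26


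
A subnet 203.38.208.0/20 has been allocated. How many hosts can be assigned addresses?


Host bits = 32 - 20 = 12
Total addresses = 2^12 = 4096
Usable = total - 2 (network and broadcast)
Usable hosts: 4094


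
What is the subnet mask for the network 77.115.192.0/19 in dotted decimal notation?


/19 means 19 network bits, 13 host bits
Binary: 11111111111111111110000000000000
Mask: 255.255.224.0


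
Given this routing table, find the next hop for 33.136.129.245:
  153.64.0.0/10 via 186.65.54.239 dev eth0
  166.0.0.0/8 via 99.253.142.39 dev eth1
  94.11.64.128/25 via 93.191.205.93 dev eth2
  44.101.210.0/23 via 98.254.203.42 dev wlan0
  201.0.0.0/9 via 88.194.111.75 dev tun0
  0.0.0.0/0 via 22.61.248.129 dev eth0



Longest prefix match for 33.136.129.245:
  /10 153.64.0.0: no
  /8 166.0.0.0: no
  /25 94.11.64.128: no
  /23 44.101.210.0: no
  /9 201.0.0.0: no
  /0 0.0.0.0: MATCH
Selected: next-hop 22.61.248.129 via eth0 (matched /0)


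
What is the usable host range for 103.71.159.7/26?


Network: 103.71.159.0
Broadcast: 103.71.159.63
First usable = network + 1
Last usable = broadcast - 1
Range: 103.71.159.1 to 103.71.159.62


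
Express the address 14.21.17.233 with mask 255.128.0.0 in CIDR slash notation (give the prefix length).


Binary: 11111111.10000000.00000000.00000000
Count leading 1s
Prefix: /9


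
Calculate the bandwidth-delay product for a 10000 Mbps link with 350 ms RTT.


BDP = bandwidth * RTT
= 10000 Mbps * 350 ms
= 10000 * 1e6 * 350 / 1000 bits
= 3500000000 bits
= 437500000 bytes
= 427246.0938 KB
BDP = 3500000000 bits (437500000 bytes)


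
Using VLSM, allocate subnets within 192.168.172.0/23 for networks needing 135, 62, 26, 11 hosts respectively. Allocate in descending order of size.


135 hosts -> /24 (254 usable): 192.168.172.0/24
62 hosts -> /26 (62 usable): 192.168.173.0/26
26 hosts -> /27 (30 usable): 192.168.173.64/27
11 hosts -> /28 (14 usable): 192.168.173.96/28
Allocation: 192.168.172.0/24 (135 hosts, 254 usable); 192.168.173.0/26 (62 hosts, 62 usable); 192.168.173.64/27 (26 hosts, 30 usable); 192.168.173.96/28 (11 hosts, 14 usable)


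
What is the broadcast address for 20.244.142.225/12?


Network: 20.240.0.0/12
Host bits = 20
Set all host bits to 1:
Broadcast: 20.255.255.255


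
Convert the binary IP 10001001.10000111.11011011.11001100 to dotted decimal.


10001001 = 137
10000111 = 135
11011011 = 219
11001100 = 204
IP: 137.135.219.204


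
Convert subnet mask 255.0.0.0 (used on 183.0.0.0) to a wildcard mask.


Subnet mask: 255.0.0.0
Wildcard = 255.255.255.255 - subnet mask
255 - 255 = 0
255 - 0 = 255
255 - 0 = 255
255 - 0 = 255
Wildcard: 0.255.255.255


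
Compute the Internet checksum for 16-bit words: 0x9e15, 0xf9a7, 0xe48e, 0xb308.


Sum all words (with carry folding):
+ 0x9e15 = 0x9e15
+ 0xf9a7 = 0x97bd
+ 0xe48e = 0x7c4c
+ 0xb308 = 0x2f55
One's complement: ~0x2f55
Checksum = 0xd0aa


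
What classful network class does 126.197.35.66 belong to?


First octet: 126
Binary: 01111110
0xxxxxxx -> Class A (1-126)
Class A, default mask 255.0.0.0 (/8)


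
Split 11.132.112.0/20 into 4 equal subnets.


New prefix = 20 + 2 = 22
Each subnet has 1024 addresses
  11.132.112.0/22
  11.132.116.0/22
  11.132.120.0/22
  11.132.124.0/22
Subnets: 11.132.112.0/22, 11.132.116.0/22, 11.132.120.0/22, 11.132.124.0/22


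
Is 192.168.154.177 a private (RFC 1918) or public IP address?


RFC 1918 private ranges:
  10.0.0.0/8 (10.0.0.0 - 10.255.255.255)
  172.16.0.0/12 (172.16.0.0 - 172.31.255.255)
  192.168.0.0/16 (192.168.0.0 - 192.168.255.255)
Private (in 192.168.0.0/16)


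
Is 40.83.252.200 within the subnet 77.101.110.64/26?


Subnet network: 77.101.110.64
Test IP AND mask: 40.83.252.192
No, 40.83.252.200 is not in 77.101.110.64/26


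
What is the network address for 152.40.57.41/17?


IP:   10011000.00101000.00111001.00101001
Mask: 11111111.11111111.10000000.00000000
AND operation:
Net:  10011000.00101000.00000000.00000000
Network: 152.40.0.0/17


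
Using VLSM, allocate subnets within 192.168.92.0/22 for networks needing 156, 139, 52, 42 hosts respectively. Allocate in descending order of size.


156 hosts -> /24 (254 usable): 192.168.92.0/24
139 hosts -> /24 (254 usable): 192.168.93.0/24
52 hosts -> /26 (62 usable): 192.168.94.0/26
42 hosts -> /26 (62 usable): 192.168.94.64/26
Allocation: 192.168.92.0/24 (156 hosts, 254 usable); 192.168.93.0/24 (139 hosts, 254 usable); 192.168.94.0/26 (52 hosts, 62 usable); 192.168.94.64/26 (42 hosts, 62 usable)


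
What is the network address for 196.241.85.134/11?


IP:   11000100.11110001.01010101.10000110
Mask: 11111111.11100000.00000000.00000000
AND operation:
Net:  11000100.11100000.00000000.00000000
Network: 196.224.0.0/11
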